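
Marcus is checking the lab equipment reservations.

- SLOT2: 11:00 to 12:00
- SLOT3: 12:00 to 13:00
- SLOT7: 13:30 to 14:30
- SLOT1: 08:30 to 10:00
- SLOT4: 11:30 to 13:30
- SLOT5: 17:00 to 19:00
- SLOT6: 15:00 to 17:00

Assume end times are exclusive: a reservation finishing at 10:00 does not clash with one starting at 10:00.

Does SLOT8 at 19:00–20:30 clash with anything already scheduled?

No — it doesn't clash with anything

SLOT1: ends 10:00 at or before SLOT8 starts 19:00 → clear.
SLOT2: ends 12:00 at or before SLOT8 starts 19:00 → clear.
SLOT4: ends 13:30 at or before SLOT8 starts 19:00 → clear.
SLOT3: ends 13:00 at or before SLOT8 starts 19:00 → clear.
SLOT7: ends 14:30 at or before SLOT8 starts 19:00 → clear.
SLOT6: ends 17:00 at or before SLOT8 starts 19:00 → clear.
SLOT5: ends 19:00 at or before SLOT8 starts 19:00 → clear.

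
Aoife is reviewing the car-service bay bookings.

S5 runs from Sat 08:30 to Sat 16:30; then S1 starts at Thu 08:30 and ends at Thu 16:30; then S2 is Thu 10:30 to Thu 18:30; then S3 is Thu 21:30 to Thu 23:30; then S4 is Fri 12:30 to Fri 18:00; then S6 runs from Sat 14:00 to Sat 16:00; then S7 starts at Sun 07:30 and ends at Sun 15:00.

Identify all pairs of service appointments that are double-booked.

Sorted by start: S1, S2, S3, S4, S5, S6, S7.
S2 starts before S1 ends → S1 and S2 overlap.
S3 starts after S1 ends, so S1 has no further overlaps.
S3 starts after S2 ends, so S2 has no further overlaps.
S4 starts after S3 ends, so S3 has no further overlaps.
S5 starts after S4 ends, so S4 has no further overlaps.
S6 starts before S5 ends → S5 and S6 overlap.
S7 starts after S5 ends.
S7 starts after S6 ends.

S1 & S2, S5 & S6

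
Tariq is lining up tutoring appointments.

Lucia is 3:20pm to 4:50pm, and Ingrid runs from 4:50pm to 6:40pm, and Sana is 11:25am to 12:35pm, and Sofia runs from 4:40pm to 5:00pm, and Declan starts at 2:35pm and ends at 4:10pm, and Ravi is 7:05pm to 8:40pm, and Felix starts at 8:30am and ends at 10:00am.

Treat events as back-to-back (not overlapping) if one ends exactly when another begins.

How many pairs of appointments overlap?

3

Sorted by start: Felix, Sana, Declan, Lucia, Sofia, Ingrid, Ravi.
Sana starts after Felix ends; Felix is clear from here.
Declan starts after Sana ends; Sana is clear from here.
Lucia starts before Declan ends → Declan and Lucia overlap.
Sofia starts after Declan ends; Declan is clear from here.
Sofia starts before Lucia ends → Lucia and Sofia overlap.
Ingrid starts exactly when Lucia ends (back-to-back, no overlap); Lucia is clear from here.
Ingrid starts before Sofia ends → Sofia and Ingrid overlap.
Ravi starts after Sofia ends.
Ravi starts after Ingrid ends.
Overlapping pairs: Declan & Lucia, Ingrid & Sofia, Lucia & Sofia — 3 in total.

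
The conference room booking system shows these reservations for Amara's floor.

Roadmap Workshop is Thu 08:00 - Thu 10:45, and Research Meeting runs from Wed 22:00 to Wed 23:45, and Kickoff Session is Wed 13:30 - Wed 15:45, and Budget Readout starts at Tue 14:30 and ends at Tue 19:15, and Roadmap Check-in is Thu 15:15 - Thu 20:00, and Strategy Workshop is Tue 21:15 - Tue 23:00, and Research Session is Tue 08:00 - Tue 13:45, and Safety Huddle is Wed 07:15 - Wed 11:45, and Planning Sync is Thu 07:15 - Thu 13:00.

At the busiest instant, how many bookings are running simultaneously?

2

Sweep the timeline, counting +1 at each start and −1 at each end (ends before starts at a tie):
Tue 08:00 start Research Session → 1
Tue 13:45 end Research Session → 0
Tue 14:30 start Budget Readout → 1
Tue 19:15 end Budget Readout → 0
Tue 21:15 start Strategy Workshop → 1
Tue 23:00 end Strategy Workshop → 0
Wed 07:15 start Safety Huddle → 1
Wed 11:45 end Safety Huddle → 0
Wed 13:30 start Kickoff Session → 1
Wed 15:45 end Kickoff Session → 0
Wed 22:00 start Research Meeting → 1
Wed 23:45 end Research Meeting → 0
Thu 07:15 start Planning Sync → 1
Thu 08:00 start Roadmap Workshop → 2
Thu 10:45 end Roadmap Workshop → 1
Thu 13:00 end Planning Sync → 0
Thu 15:15 start Roadmap Check-in → 1
Thu 20:00 end Roadmap Check-in → 0
Peak is 2, at Thu 08:00 (Planning Sync, Roadmap Workshop).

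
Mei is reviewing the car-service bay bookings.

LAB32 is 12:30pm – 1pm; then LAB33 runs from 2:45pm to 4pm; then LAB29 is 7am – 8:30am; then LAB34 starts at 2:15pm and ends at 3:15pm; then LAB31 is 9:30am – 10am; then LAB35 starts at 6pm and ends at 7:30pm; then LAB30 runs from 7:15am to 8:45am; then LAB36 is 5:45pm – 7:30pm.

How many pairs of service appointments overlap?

Sorted by start: LAB29, LAB30, LAB31, LAB32, LAB34, LAB33, LAB36, LAB35.
LAB30 starts before LAB29 ends → LAB29 and LAB30 overlap.
LAB31 starts after LAB29 ends, so nothing later overlaps LAB29 either.
LAB31 starts after LAB30 ends, so nothing later overlaps LAB30 either.
LAB32 starts after LAB31 ends, so nothing later overlaps LAB31 either.
LAB34 starts after LAB32 ends, so nothing later overlaps LAB32 either.
LAB33 starts before LAB34 ends → LAB34 and LAB33 overlap.
LAB36 starts after LAB34 ends, so nothing later overlaps LAB34 either.
LAB36 starts after LAB33 ends, so nothing later overlaps LAB33 either.
LAB35 starts before LAB36 ends → LAB36 and LAB35 overlap.
Overlapping pairs: LAB29 & LAB30, LAB33 & LAB34, LAB35 & LAB36 — 3 in total.

3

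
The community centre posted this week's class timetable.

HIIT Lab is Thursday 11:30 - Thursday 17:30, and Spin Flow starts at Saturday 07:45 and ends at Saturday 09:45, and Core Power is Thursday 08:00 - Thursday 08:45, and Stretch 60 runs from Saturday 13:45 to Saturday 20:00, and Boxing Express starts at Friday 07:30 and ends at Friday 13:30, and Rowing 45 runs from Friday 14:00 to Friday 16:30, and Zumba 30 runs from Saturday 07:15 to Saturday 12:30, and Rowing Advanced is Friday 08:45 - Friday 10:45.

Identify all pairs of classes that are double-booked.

Two intervals overlap when each starts before the other ends.
Sorted by start: Core Power, HIIT Lab, Boxing Express, Rowing Advanced, Rowing 45, Zumba 30, Spin Flow, Stretch 60.
HIIT Lab starts after Core Power ends, so nothing later overlaps Core Power either.
Boxing Express starts after HIIT Lab ends, so nothing later overlaps HIIT Lab either.
Rowing Advanced starts before Boxing Express ends → Boxing Express and Rowing Advanced overlap.
Rowing 45 starts after Boxing Express ends, so nothing later overlaps Boxing Express either.
Rowing 45 starts after Rowing Advanced ends, so nothing later overlaps Rowing Advanced either.
Zumba 30 starts after Rowing 45 ends, so nothing later overlaps Rowing 45 either.
Spin Flow starts before Zumba 30 ends → Zumba 30 and Spin Flow overlap.
Stretch 60 starts after Zumba 30 ends.
Stretch 60 starts after Spin Flow ends.

Boxing Express & Rowing Advanced, Spin Flow & Zumba 30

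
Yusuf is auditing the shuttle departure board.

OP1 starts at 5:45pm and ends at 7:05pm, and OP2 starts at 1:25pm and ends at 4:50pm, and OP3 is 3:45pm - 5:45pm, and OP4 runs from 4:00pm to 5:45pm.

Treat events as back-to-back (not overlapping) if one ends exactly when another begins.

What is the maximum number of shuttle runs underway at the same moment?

Walk through starts and ends in time order (an end at T is processed before a start at T):
1:25pm start OP2 → 1
3:45pm start OP3 → 2
4:00pm start OP4 → 3
4:50pm end OP2 → 2
5:45pm end OP3 → 1
5:45pm end OP4 → 0
5:45pm start OP1 → 1
7:05pm end OP1 → 0
Peak is 3, at 4:00pm (OP2, OP3, OP4).

3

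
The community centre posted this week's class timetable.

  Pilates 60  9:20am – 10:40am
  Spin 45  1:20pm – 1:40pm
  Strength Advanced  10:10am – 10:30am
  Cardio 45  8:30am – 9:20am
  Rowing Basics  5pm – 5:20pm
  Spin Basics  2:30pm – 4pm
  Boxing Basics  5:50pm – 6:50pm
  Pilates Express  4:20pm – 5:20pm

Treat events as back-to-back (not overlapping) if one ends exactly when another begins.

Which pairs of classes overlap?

Sorted by start: Cardio 45, Pilates 60, Strength Advanced, Spin 45, Spin Basics, Pilates Express, Rowing Basics, Boxing Basics.
Pilates 60 starts exactly when Cardio 45 ends (back-to-back, no overlap), so nothing later overlaps Cardio 45 either.
Strength Advanced starts before Pilates 60 ends → Pilates 60 and Strength Advanced overlap.
Spin 45 starts after Pilates 60 ends, so nothing later overlaps Pilates 60 either.
Spin 45 starts after Strength Advanced ends, so nothing later overlaps Strength Advanced either.
Spin Basics starts after Spin 45 ends, so nothing later overlaps Spin 45 either.
Pilates Express starts after Spin Basics ends, so nothing later overlaps Spin Basics either.
Rowing Basics starts before Pilates Express ends → Pilates Express and Rowing Basics overlap.
Boxing Basics starts after Pilates Express ends.
Boxing Basics starts after Rowing Basics ends.

Pilates 60 & Strength Advanced, Pilates Express & Rowing Basics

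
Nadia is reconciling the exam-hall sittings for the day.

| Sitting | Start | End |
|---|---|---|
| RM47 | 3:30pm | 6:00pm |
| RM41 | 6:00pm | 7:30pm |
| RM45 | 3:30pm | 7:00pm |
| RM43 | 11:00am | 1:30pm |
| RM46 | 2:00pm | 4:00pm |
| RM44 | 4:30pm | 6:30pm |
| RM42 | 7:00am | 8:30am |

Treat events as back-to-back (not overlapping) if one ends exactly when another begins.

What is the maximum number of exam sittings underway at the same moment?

Sweep the timeline, counting +1 at each start and −1 at each end (ends before starts at a tie):
7:00am start RM42 → 1
8:30am end RM42 → 0
11:00am start RM43 → 1
1:30pm end RM43 → 0
2:00pm start RM46 → 1
3:30pm start RM45 → 2
3:30pm start RM47 → 3
4:00pm end RM46 → 2
4:30pm start RM44 → 3
6:00pm end RM47 → 2
6:00pm start RM41 → 3
6:30pm end RM44 → 2
7:00pm end RM45 → 1
7:30pm end RM41 → 0
Peak is 3, at 3:30pm (RM45, RM46, RM47).

3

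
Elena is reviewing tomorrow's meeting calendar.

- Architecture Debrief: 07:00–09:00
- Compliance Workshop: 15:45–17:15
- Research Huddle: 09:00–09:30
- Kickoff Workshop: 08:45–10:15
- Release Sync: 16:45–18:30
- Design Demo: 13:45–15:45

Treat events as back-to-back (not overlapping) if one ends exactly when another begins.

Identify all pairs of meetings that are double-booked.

Architecture Debrief & Kickoff Workshop, Compliance Workshop & Release Sync, Kickoff Workshop & Research Huddle

Check each pair: they overlap iff neither finishes before the other starts.
Sorted by start: Architecture Debrief, Kickoff Workshop, Research Huddle, Design Demo, Compliance Workshop, Release Sync.
Kickoff Workshop starts before Architecture Debrief ends → Architecture Debrief and Kickoff Workshop overlap.
Research Huddle starts exactly when Architecture Debrief ends (back-to-back, no overlap), so nothing later overlaps Architecture Debrief either.
Research Huddle starts before Kickoff Workshop ends → Kickoff Workshop and Research Huddle overlap.
Design Demo starts after Kickoff Workshop ends, so nothing later overlaps Kickoff Workshop either.
Design Demo starts after Research Huddle ends, so nothing later overlaps Research Huddle either.
Compliance Workshop starts exactly when Design Demo ends (back-to-back, no overlap), so nothing later overlaps Design Demo either.
Release Sync starts before Compliance Workshop ends → Compliance Workshop and Release Sync overlap.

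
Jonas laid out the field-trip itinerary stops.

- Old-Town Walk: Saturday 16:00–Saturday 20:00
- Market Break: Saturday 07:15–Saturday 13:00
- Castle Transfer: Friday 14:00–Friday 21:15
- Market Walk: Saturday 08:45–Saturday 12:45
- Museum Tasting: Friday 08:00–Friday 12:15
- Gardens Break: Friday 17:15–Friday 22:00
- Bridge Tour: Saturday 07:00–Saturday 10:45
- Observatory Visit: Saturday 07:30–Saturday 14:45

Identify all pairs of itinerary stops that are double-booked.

Sorted by start: Museum Tasting, Castle Transfer, Gardens Break, Bridge Tour, Market Break, Observatory Visit, Market Walk, Old-Town Walk.
Castle Transfer starts after Museum Tasting ends, so Museum Tasting has no further overlaps.
Gardens Break starts before Castle Transfer ends → Castle Transfer and Gardens Break overlap.
Bridge Tour starts after Castle Transfer ends, so Castle Transfer has no further overlaps.
Bridge Tour starts after Gardens Break ends, so Gardens Break has no further overlaps.
Market Break starts before Bridge Tour ends → Bridge Tour and Market Break overlap.
Observatory Visit starts before Bridge Tour ends → Bridge Tour and Observatory Visit overlap.
Market Walk starts before Bridge Tour ends → Bridge Tour and Market Walk overlap.
Old-Town Walk starts after Bridge Tour ends.
Observatory Visit starts before Market Break ends → Market Break and Observatory Visit overlap.
Market Walk starts before Market Break ends → Market Break and Market Walk overlap.
Old-Town Walk starts after Market Break ends.
Market Walk starts before Observatory Visit ends → Observatory Visit and Market Walk overlap.
Old-Town Walk starts after Observatory Visit ends.
Old-Town Walk starts after Market Walk ends.

Bridge Tour & Market Break, Bridge Tour & Market Walk, Bridge Tour & Observatory Visit, Castle Transfer & Gardens Break, Market Break & Market Walk, Market Break & Observatory Visit, Market Walk & Observatory Visit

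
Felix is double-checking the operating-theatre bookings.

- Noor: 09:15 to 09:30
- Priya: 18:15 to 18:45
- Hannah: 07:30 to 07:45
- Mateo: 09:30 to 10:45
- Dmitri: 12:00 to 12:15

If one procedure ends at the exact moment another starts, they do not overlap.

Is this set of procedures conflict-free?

Sorted by start: Hannah, Noor, Mateo, Dmitri, Priya.
Noor starts after Hannah ends, so Hannah has no further overlaps.
Mateo starts exactly when Noor ends (back-to-back, no overlap), so Noor has no further overlaps.
Dmitri starts after Mateo ends, so Mateo has no further overlaps.
Priya starts after Dmitri ends.
Every pair is clear; the schedule has no overlaps.

Yes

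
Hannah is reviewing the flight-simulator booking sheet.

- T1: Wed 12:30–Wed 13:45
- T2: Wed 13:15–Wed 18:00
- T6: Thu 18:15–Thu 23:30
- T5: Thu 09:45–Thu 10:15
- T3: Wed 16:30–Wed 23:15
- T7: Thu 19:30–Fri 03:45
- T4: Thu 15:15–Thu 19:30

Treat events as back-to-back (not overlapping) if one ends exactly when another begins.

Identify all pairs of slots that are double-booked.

Check each pair: they overlap iff neither finishes before the other starts.
Sorted by start: T1, T2, T3, T5, T4, T6, T7.
T2 starts before T1 ends → T1 and T2 overlap.
T3 starts after T1 ends, so nothing later overlaps T1 either.
T3 starts before T2 ends → T2 and T3 overlap.
T5 starts after T2 ends, so nothing later overlaps T2 either.
T5 starts after T3 ends, so nothing later overlaps T3 either.
T4 starts after T5 ends, so nothing later overlaps T5 either.
T6 starts before T4 ends → T4 and T6 overlap.
T7 starts exactly when T4 ends (back-to-back, no overlap).
T7 starts before T6 ends → T6 and T7 overlap.

T1 & T2, T2 & T3, T4 & T6, T6 & T7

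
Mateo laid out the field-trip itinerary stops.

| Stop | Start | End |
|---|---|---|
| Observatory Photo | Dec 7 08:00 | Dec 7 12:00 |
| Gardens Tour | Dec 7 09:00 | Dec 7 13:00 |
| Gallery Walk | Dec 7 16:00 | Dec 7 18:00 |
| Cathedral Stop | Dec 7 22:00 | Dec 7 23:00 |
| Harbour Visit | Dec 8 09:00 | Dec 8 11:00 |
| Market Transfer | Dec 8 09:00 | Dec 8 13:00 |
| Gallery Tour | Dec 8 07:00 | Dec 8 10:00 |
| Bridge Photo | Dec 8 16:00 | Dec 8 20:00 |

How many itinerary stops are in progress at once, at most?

Sweep the timeline, counting +1 at each start and −1 at each end (ends before starts at a tie):
Dec 7 08:00 start Observatory Photo → 1
Dec 7 09:00 start Gardens Tour → 2
Dec 7 12:00 end Observatory Photo → 1
Dec 7 13:00 end Gardens Tour → 0
Dec 7 16:00 start Gallery Walk → 1
Dec 7 18:00 end Gallery Walk → 0
Dec 7 22:00 start Cathedral Stop → 1
Dec 7 23:00 end Cathedral Stop → 0
Dec 8 07:00 start Gallery Tour → 1
Dec 8 09:00 start Harbour Visit → 2
Dec 8 09:00 start Market Transfer → 3
Dec 8 10:00 end Gallery Tour → 2
Dec 8 11:00 end Harbour Visit → 1
Dec 8 13:00 end Market Transfer → 0
Dec 8 16:00 start Bridge Photo → 1
Dec 8 20:00 end Bridge Photo → 0
Peak is 3, at Dec 8 09:00 (Gallery Tour, Harbour Visit, Market Transfer).

3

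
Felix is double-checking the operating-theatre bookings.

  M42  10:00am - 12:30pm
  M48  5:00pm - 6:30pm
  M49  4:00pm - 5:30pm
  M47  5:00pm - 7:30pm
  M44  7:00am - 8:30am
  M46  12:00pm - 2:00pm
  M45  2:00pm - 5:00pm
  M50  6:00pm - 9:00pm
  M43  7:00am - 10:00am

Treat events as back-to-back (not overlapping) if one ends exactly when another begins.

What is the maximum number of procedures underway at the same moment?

3

Sweep the timeline, counting +1 at each start and −1 at each end (ends before starts at a tie):
7:00am start M43 → 1
7:00am start M44 → 2
8:30am end M44 → 1
10:00am end M43 → 0
10:00am start M42 → 1
12:00pm start M46 → 2
12:30pm end M42 → 1
2:00pm end M46 → 0
2:00pm start M45 → 1
4:00pm start M49 → 2
5:00pm end M45 → 1
5:00pm start M47 → 2
5:00pm start M48 → 3
5:30pm end M49 → 2
6:00pm start M50 → 3
6:30pm end M48 → 2
7:30pm end M47 → 1
9:00pm end M50 → 0
Peak is 3, at 5:00pm (M47, M48, M49).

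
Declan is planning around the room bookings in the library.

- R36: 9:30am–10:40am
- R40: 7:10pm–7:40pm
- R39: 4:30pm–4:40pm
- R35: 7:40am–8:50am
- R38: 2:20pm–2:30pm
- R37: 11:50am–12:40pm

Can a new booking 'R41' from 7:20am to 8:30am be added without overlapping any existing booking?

No — it overlaps R35

R35: starts 7:40am before R41 ends 8:30am, and ends 8:50am after R41 starts 7:20am → overlap.
R36: starts 9:30am at or after R41 ends 8:30am → clear.
R37: starts 11:50am at or after R41 ends 8:30am → clear.
R38: starts 2:20pm at or after R41 ends 8:30am → clear.
R39: starts 4:30pm at or after R41 ends 8:30am → clear.
R40: starts 7:10pm at or after R41 ends 8:30am → clear.
R41 overlaps R35.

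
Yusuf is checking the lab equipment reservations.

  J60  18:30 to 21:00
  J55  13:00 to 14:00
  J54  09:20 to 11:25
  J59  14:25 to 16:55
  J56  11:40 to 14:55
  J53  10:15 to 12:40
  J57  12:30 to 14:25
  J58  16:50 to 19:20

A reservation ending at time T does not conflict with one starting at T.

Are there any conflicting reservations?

Sorted by start: J54, J53, J56, J57, J55, J59, J58, J60.
J53 starts before J54 ends → J54 and J53 overlap.
That's a conflict, so the schedule is not conflict-free.

Yes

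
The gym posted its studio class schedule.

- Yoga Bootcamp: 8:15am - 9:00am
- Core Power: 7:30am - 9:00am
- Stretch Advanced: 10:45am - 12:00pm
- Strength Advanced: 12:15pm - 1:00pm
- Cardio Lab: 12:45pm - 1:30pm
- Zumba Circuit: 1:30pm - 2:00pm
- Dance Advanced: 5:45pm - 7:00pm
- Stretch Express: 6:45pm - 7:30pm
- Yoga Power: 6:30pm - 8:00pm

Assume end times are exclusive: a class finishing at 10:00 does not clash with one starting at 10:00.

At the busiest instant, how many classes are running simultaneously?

Walk through starts and ends in time order (an end at T is processed before a start at T):
7:30am start Core Power → 1
8:15am start Yoga Bootcamp → 2
9:00am end Core Power → 1
9:00am end Yoga Bootcamp → 0
10:45am start Stretch Advanced → 1
12:00pm end Stretch Advanced → 0
12:15pm start Strength Advanced → 1
12:45pm start Cardio Lab → 2
1:00pm end Strength Advanced → 1
1:30pm end Cardio Lab → 0
1:30pm start Zumba Circuit → 1
2:00pm end Zumba Circuit → 0
5:45pm start Dance Advanced → 1
6:30pm start Yoga Power → 2
6:45pm start Stretch Express → 3
7:00pm end Dance Advanced → 2
7:30pm end Stretch Express → 1
8:00pm end Yoga Power → 0
Peak is 3, at 6:45pm (Dance Advanced, Stretch Express, Yoga Power).

3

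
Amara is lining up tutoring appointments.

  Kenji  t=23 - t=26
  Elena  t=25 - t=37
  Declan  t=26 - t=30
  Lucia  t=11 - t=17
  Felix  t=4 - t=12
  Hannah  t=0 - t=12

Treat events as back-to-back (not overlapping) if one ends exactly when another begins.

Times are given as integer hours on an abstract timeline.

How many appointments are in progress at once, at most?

Sort all start/end points and keep a running count:
t=0 start Hannah → 1
t=4 start Felix → 2
t=11 start Lucia → 3
t=12 end Felix → 2
t=12 end Hannah → 1
t=17 end Lucia → 0
t=23 start Kenji → 1
t=25 start Elena → 2
t=26 end Kenji → 1
t=26 start Declan → 2
t=30 end Declan → 1
t=37 end Elena → 0
Peak is 3, at t=11 (Felix, Hannah, Lucia).

3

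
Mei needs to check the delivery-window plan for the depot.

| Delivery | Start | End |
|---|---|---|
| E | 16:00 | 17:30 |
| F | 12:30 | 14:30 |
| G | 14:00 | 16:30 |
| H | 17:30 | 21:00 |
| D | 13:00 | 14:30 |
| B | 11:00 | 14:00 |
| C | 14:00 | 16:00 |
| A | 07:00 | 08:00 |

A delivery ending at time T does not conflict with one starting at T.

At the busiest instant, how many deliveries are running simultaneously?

Sort all start/end points and keep a running count:
07:00 start A → 1
08:00 end A → 0
11:00 start B → 1
12:30 start F → 2
13:00 start D → 3
14:00 end B → 2
14:00 start C → 3
14:00 start G → 4
14:30 end D → 3
14:30 end F → 2
16:00 end C → 1
16:00 start E → 2
16:30 end G → 1
17:30 end E → 0
17:30 start H → 1
21:00 end H → 0
Peak is 4, at 14:00 (C, D, F, G).

4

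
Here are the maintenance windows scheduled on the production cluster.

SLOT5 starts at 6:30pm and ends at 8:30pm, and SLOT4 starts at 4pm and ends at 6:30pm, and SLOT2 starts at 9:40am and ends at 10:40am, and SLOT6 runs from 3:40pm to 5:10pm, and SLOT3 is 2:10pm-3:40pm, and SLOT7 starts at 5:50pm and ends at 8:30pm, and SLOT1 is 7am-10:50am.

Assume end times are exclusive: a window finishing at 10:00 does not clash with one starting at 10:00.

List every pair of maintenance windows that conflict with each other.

Check each pair: they overlap iff neither finishes before the other starts.
Sorted by start: SLOT1, SLOT2, SLOT3, SLOT6, SLOT4, SLOT7, SLOT5.
SLOT2 starts before SLOT1 ends → SLOT1 and SLOT2 overlap.
SLOT3 starts after SLOT1 ends, so nothing later overlaps SLOT1 either.
SLOT3 starts after SLOT2 ends, so nothing later overlaps SLOT2 either.
SLOT6 starts exactly when SLOT3 ends (back-to-back, no overlap), so nothing later overlaps SLOT3 either.
SLOT4 starts before SLOT6 ends → SLOT6 and SLOT4 overlap.
SLOT7 starts after SLOT6 ends, so nothing later overlaps SLOT6 either.
SLOT7 starts before SLOT4 ends → SLOT4 and SLOT7 overlap.
SLOT5 starts exactly when SLOT4 ends (back-to-back, no overlap).
SLOT5 starts before SLOT7 ends → SLOT7 and SLOT5 overlap.

SLOT1 & SLOT2, SLOT4 & SLOT6, SLOT4 & SLOT7, SLOT5 & SLOT7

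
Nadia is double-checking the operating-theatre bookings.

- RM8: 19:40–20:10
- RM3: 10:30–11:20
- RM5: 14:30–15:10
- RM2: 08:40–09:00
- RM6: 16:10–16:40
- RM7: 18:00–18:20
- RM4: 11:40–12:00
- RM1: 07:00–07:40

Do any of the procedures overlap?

No

Sorted by start: RM1, RM2, RM3, RM4, RM5, RM6, RM7, RM8.
RM2 starts after RM1 ends, so nothing later overlaps RM1 either.
RM3 starts after RM2 ends, so nothing later overlaps RM2 either.
RM4 starts after RM3 ends, so nothing later overlaps RM3 either.
RM5 starts after RM4 ends, so nothing later overlaps RM4 either.
RM6 starts after RM5 ends, so nothing later overlaps RM5 either.
RM7 starts after RM6 ends, so nothing later overlaps RM6 either.
RM8 starts after RM7 ends.
Every pair is clear; the schedule has no overlaps.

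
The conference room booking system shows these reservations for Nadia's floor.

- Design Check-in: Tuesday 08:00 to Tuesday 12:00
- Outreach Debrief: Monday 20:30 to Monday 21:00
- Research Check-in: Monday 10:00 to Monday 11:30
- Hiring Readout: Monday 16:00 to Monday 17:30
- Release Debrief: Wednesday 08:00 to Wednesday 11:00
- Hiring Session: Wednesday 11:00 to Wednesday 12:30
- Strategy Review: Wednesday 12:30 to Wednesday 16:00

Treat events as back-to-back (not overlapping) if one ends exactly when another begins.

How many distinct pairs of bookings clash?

Two intervals overlap when each starts before the other ends.
Sorted by start: Research Check-in, Hiring Readout, Outreach Debrief, Design Check-in, Release Debrief, Hiring Session, Strategy Review.
Hiring Readout starts after Research Check-in ends, so nothing later overlaps Research Check-in either.
Outreach Debrief starts after Hiring Readout ends, so nothing later overlaps Hiring Readout either.
Design Check-in starts after Outreach Debrief ends, so nothing later overlaps Outreach Debrief either.
Release Debrief starts after Design Check-in ends, so nothing later overlaps Design Check-in either.
Hiring Session starts exactly when Release Debrief ends (back-to-back, no overlap), so nothing later overlaps Release Debrief either.
Strategy Review starts exactly when Hiring Session ends (back-to-back, no overlap).
No pair overlaps.

0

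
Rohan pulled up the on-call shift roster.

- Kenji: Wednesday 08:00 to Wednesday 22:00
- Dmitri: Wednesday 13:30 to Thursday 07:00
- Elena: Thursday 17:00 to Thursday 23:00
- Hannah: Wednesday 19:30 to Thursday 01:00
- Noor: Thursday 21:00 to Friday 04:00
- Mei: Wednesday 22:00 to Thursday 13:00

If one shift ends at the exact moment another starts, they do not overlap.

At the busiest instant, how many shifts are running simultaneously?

Sort all start/end points and keep a running count:
Wednesday 08:00 start Kenji → 1
Wednesday 13:30 start Dmitri → 2
Wednesday 19:30 start Hannah → 3
Wednesday 22:00 end Kenji → 2
Wednesday 22:00 start Mei → 3
Thursday 01:00 end Hannah → 2
Thursday 07:00 end Dmitri → 1
Thursday 13:00 end Mei → 0
Thursday 17:00 start Elena → 1
Thursday 21:00 start Noor → 2
Thursday 23:00 end Elena → 1
Friday 04:00 end Noor → 0
Peak is 3, at Wednesday 19:30 (Dmitri, Hannah, Kenji).

3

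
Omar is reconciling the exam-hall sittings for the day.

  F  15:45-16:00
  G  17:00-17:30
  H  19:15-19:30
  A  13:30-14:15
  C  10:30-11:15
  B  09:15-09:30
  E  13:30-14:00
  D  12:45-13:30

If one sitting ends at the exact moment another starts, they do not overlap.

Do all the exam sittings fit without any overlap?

Two intervals overlap when each starts before the other ends.
Sorted by start: B, C, D, A, E, F, G, H.
C starts after B ends, so B has no further overlaps.
D starts after C ends, so C has no further overlaps.
A starts exactly when D ends (back-to-back, no overlap), so D has no further overlaps.
E starts before A ends → A and E overlap.
That's a conflict, so the schedule is not conflict-free.

No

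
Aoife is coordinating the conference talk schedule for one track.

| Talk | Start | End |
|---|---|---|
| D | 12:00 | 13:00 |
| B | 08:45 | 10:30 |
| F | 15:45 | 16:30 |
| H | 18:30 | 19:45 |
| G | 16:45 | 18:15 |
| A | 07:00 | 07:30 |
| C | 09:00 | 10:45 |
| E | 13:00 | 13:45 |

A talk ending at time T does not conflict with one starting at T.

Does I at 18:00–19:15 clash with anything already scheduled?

Yes — it overlaps G, H

A: ends 07:30 at or before I starts 18:00 → clear.
B: ends 10:30 at or before I starts 18:00 → clear.
C: ends 10:45 at or before I starts 18:00 → clear.
D: ends 13:00 at or before I starts 18:00 → clear.
E: ends 13:45 at or before I starts 18:00 → clear.
F: ends 16:30 at or before I starts 18:00 → clear.
G: starts 16:45 before I ends 19:15, and ends 18:15 after I starts 18:00 → overlap.
H: starts 18:30 before I ends 19:15, and ends 19:45 after I starts 18:00 → overlap.
I overlaps G, H.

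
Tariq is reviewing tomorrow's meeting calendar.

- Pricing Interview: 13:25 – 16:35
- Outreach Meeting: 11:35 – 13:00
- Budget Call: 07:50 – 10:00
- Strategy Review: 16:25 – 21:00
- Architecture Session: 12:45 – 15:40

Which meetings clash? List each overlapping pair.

Architecture Session & Outreach Meeting, Architecture Session & Pricing Interview, Pricing Interview & Strategy Review

Sorted by start: Budget Call, Outreach Meeting, Architecture Session, Pricing Interview, Strategy Review.
Outreach Meeting starts after Budget Call ends; Budget Call is clear from here.
Architecture Session starts before Outreach Meeting ends → Outreach Meeting and Architecture Session overlap.
Pricing Interview starts after Outreach Meeting ends; Outreach Meeting is clear from here.
Pricing Interview starts before Architecture Session ends → Architecture Session and Pricing Interview overlap.
Strategy Review starts after Architecture Session ends.
Strategy Review starts before Pricing Interview ends → Pricing Interview and Strategy Review overlap.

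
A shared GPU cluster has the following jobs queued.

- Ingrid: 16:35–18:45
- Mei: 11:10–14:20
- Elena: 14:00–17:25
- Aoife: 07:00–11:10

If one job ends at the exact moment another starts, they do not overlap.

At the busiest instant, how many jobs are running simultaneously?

Sweep the timeline, counting +1 at each start and −1 at each end (ends before starts at a tie):
07:00 start Aoife → 1
11:10 end Aoife → 0
11:10 start Mei → 1
14:00 start Elena → 2
14:20 end Mei → 1
16:35 start Ingrid → 2
17:25 end Elena → 1
18:45 end Ingrid → 0
Peak is 2, at 14:00 (Elena, Mei).

2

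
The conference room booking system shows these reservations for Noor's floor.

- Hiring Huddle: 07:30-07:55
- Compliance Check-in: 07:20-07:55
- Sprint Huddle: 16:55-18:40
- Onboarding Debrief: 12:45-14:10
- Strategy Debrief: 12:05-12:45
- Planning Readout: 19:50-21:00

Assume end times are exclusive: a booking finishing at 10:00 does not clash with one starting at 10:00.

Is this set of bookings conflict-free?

Sorted by start: Compliance Check-in, Hiring Huddle, Strategy Debrief, Onboarding Debrief, Sprint Huddle, Planning Readout.
Hiring Huddle starts before Compliance Check-in ends → Compliance Check-in and Hiring Huddle overlap.
That's a conflict, so the schedule is not conflict-free.

No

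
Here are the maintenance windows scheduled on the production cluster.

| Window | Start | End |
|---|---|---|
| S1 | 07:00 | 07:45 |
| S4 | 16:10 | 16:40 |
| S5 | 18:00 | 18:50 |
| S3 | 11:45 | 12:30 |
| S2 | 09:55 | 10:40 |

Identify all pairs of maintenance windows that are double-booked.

none

Sorted by start: S1, S2, S3, S4, S5.
S2 starts after S1 ends, so nothing later overlaps S1 either.
S3 starts after S2 ends, so nothing later overlaps S2 either.
S4 starts after S3 ends, so nothing later overlaps S3 either.
S5 starts after S4 ends.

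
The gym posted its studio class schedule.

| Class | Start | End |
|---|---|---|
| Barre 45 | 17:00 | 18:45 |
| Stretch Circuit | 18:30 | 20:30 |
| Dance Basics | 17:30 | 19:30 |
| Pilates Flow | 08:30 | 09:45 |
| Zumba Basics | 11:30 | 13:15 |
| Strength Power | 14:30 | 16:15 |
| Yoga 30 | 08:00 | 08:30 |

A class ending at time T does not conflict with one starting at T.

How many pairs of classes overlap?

3

Sorted by start: Yoga 30, Pilates Flow, Zumba Basics, Strength Power, Barre 45, Dance Basics, Stretch Circuit.
Pilates Flow starts exactly when Yoga 30 ends (back-to-back, no overlap), so nothing later overlaps Yoga 30 either.
Zumba Basics starts after Pilates Flow ends, so nothing later overlaps Pilates Flow either.
Strength Power starts after Zumba Basics ends, so nothing later overlaps Zumba Basics either.
Barre 45 starts after Strength Power ends, so nothing later overlaps Strength Power either.
Dance Basics starts before Barre 45 ends → Barre 45 and Dance Basics overlap.
Stretch Circuit starts before Barre 45 ends → Barre 45 and Stretch Circuit overlap.
Stretch Circuit starts before Dance Basics ends → Dance Basics and Stretch Circuit overlap.
Overlapping pairs: Barre 45 & Dance Basics, Barre 45 & Stretch Circuit, Dance Basics & Stretch Circuit — 3 in total.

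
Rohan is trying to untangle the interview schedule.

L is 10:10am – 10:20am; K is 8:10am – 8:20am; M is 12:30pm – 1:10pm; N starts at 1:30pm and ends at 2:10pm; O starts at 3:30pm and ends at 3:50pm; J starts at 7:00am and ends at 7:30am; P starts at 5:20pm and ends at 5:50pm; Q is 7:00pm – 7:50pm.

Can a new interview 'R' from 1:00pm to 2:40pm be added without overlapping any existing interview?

J: ends 7:30am at or before R starts 1:00pm → clear.
K: ends 8:20am at or before R starts 1:00pm → clear.
L: ends 10:20am at or before R starts 1:00pm → clear.
M: starts 12:30pm before R ends 2:40pm, and ends 1:10pm after R starts 1:00pm → overlap.
N: starts 1:30pm before R ends 2:40pm, and ends 2:10pm after R starts 1:00pm → overlap.
O: starts 3:30pm at or after R ends 2:40pm → clear.
P: starts 5:20pm at or after R ends 2:40pm → clear.
Q: starts 7:00pm at or after R ends 2:40pm → clear.
R overlaps M, N.

No — it overlaps M, N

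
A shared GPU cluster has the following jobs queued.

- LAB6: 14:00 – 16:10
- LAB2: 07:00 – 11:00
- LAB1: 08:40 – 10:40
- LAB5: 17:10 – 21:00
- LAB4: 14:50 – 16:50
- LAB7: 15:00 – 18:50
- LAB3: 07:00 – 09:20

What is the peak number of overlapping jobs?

Walk through starts and ends in time order (an end at T is processed before a start at T):
07:00 start LAB2 → 1
07:00 start LAB3 → 2
08:40 start LAB1 → 3
09:20 end LAB3 → 2
10:40 end LAB1 → 1
11:00 end LAB2 → 0
14:00 start LAB6 → 1
14:50 start LAB4 → 2
15:00 start LAB7 → 3
16:10 end LAB6 → 2
16:50 end LAB4 → 1
17:10 start LAB5 → 2
18:50 end LAB7 → 1
21:00 end LAB5 → 0
Peak is 3, at 08:40 (LAB1, LAB2, LAB3).

3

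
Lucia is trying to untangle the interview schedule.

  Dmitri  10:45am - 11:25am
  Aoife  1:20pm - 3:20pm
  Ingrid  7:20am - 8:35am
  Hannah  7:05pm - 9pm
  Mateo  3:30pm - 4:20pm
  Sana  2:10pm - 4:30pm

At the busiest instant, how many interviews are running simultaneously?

Sort all start/end points and keep a running count:
7:20am start Ingrid → 1
8:35am end Ingrid → 0
10:45am start Dmitri → 1
11:25am end Dmitri → 0
1:20pm start Aoife → 1
2:10pm start Sana → 2
3:20pm end Aoife → 1
3:30pm start Mateo → 2
4:20pm end Mateo → 1
4:30pm end Sana → 0
7:05pm start Hannah → 1
9pm end Hannah → 0
Peak is 2, at 2:10pm (Aoife, Sana).

2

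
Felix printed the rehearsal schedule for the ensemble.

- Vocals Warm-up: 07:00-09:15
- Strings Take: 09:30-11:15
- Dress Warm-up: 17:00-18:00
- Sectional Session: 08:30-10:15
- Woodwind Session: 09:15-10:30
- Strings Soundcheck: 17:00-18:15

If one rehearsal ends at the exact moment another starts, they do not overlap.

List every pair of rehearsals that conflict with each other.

Dress Warm-up & Strings Soundcheck, Sectional Session & Strings Take, Sectional Session & Vocals Warm-up, Sectional Session & Woodwind Session, Strings Take & Woodwind Session

Sorted by start: Vocals Warm-up, Sectional Session, Woodwind Session, Strings Take, Dress Warm-up, Strings Soundcheck.
Sectional Session starts before Vocals Warm-up ends → Vocals Warm-up and Sectional Session overlap.
Woodwind Session starts exactly when Vocals Warm-up ends (back-to-back, no overlap) — done with Vocals Warm-up.
Woodwind Session starts before Sectional Session ends → Sectional Session and Woodwind Session overlap.
Strings Take starts before Sectional Session ends → Sectional Session and Strings Take overlap.
Dress Warm-up starts after Sectional Session ends — done with Sectional Session.
Strings Take starts before Woodwind Session ends → Woodwind Session and Strings Take overlap.
Dress Warm-up starts after Woodwind Session ends — done with Woodwind Session.
Dress Warm-up starts after Strings Take ends — done with Strings Take.
Strings Soundcheck starts before Dress Warm-up ends → Dress Warm-up and Strings Soundcheck overlap.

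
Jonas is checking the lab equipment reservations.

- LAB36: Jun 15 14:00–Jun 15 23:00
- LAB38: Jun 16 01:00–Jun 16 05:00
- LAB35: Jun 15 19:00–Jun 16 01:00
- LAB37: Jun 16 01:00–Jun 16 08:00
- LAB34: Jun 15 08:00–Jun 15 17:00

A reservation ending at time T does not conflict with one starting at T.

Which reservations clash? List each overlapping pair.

Check each pair: they overlap iff neither finishes before the other starts.
Sorted by start: LAB34, LAB36, LAB35, LAB37, LAB38.
LAB36 starts before LAB34 ends → LAB34 and LAB36 overlap.
LAB35 starts after LAB34 ends — done with LAB34.
LAB35 starts before LAB36 ends → LAB36 and LAB35 overlap.
LAB37 starts after LAB36 ends — done with LAB36.
LAB37 starts exactly when LAB35 ends (back-to-back, no overlap) — done with LAB35.
LAB38 starts before LAB37 ends → LAB37 and LAB38 overlap.

LAB34 & LAB36, LAB35 & LAB36, LAB37 & LAB38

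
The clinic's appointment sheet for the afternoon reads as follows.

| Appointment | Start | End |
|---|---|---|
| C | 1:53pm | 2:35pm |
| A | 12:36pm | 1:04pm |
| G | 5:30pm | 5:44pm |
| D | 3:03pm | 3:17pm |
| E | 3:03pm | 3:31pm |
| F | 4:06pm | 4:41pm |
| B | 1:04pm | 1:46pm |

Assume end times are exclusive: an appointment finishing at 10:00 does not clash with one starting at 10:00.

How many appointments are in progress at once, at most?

Sort all start/end points and keep a running count:
12:36pm start A → 1
1:04pm end A → 0
1:04pm start B → 1
1:46pm end B → 0
1:53pm start C → 1
2:35pm end C → 0
3:03pm start D → 1
3:03pm start E → 2
3:17pm end D → 1
3:31pm end E → 0
4:06pm start F → 1
4:41pm end F → 0
5:30pm start G → 1
5:44pm end G → 0
Peak is 2, at 3:03pm (D, E).

2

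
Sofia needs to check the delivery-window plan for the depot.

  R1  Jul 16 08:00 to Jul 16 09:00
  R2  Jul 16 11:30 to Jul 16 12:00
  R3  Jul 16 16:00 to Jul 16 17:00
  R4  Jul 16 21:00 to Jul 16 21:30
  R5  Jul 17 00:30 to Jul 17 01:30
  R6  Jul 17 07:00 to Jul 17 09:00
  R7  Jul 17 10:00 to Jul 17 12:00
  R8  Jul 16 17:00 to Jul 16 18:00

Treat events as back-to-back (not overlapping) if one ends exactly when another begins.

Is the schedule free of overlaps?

Yes

Sorted by start: R1, R2, R3, R8, R4, R5, R6, R7.
R2 starts after R1 ends — done with R1.
R3 starts after R2 ends — done with R2.
R8 starts exactly when R3 ends (back-to-back, no overlap) — done with R3.
R4 starts after R8 ends — done with R8.
R5 starts after R4 ends — done with R4.
R6 starts after R5 ends — done with R5.
R7 starts after R6 ends.
Every pair is clear; the schedule has no overlaps.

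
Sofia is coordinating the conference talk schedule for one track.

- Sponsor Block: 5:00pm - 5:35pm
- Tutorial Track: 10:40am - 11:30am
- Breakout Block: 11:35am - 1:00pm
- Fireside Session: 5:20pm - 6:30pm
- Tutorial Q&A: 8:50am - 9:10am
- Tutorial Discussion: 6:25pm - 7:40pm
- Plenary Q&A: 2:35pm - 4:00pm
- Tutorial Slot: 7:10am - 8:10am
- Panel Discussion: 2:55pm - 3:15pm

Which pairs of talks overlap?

Sorted by start: Tutorial Slot, Tutorial Q&A, Tutorial Track, Breakout Block, Plenary Q&A, Panel Discussion, Sponsor Block, Fireside Session, Tutorial Discussion.
Tutorial Q&A starts after Tutorial Slot ends, so nothing later overlaps Tutorial Slot either.
Tutorial Track starts after Tutorial Q&A ends, so nothing later overlaps Tutorial Q&A either.
Breakout Block starts after Tutorial Track ends, so nothing later overlaps Tutorial Track either.
Plenary Q&A starts after Breakout Block ends, so nothing later overlaps Breakout Block either.
Panel Discussion starts before Plenary Q&A ends → Plenary Q&A and Panel Discussion overlap.
Sponsor Block starts after Plenary Q&A ends, so nothing later overlaps Plenary Q&A either.
Sponsor Block starts after Panel Discussion ends, so nothing later overlaps Panel Discussion either.
Fireside Session starts before Sponsor Block ends → Sponsor Block and Fireside Session overlap.
Tutorial Discussion starts after Sponsor Block ends.
Tutorial Discussion starts before Fireside Session ends → Fireside Session and Tutorial Discussion overlap.

Fireside Session & Sponsor Block, Fireside Session & Tutorial Discussion, Panel Discussion & Plenary Q&A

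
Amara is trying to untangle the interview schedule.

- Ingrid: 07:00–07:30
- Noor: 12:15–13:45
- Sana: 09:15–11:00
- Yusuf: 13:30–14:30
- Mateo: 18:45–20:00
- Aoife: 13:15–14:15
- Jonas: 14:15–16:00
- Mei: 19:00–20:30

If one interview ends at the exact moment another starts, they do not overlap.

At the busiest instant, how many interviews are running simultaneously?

3

Walk through starts and ends in time order (an end at T is processed before a start at T):
07:00 start Ingrid → 1
07:30 end Ingrid → 0
09:15 start Sana → 1
11:00 end Sana → 0
12:15 start Noor → 1
13:15 start Aoife → 2
13:30 start Yusuf → 3
13:45 end Noor → 2
14:15 end Aoife → 1
14:15 start Jonas → 2
14:30 end Yusuf → 1
16:00 end Jonas → 0
18:45 start Mateo → 1
19:00 start Mei → 2
20:00 end Mateo → 1
20:30 end Mei → 0
Peak is 3, at 13:30 (Aoife, Noor, Yusuf).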